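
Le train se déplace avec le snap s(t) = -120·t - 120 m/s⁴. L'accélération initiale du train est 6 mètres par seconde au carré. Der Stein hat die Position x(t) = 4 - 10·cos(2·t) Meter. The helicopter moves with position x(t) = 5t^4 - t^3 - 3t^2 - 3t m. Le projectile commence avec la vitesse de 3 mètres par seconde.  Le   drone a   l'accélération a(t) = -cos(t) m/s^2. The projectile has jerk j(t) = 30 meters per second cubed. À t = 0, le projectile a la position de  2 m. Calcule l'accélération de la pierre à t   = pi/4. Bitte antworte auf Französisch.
Nous devons dériver notre équation de la position x(t) = 4 - 10·cos(2·t) 2 fois. En dérivant la position, nous obtenons la vitesse: v(t) = 20·sin(2·t). En prenant d/dt de v(t), nous trouvons a(t) = 40·cos(2·t). Nous avons l'accélération a(t) = 40·cos(2·t). En substituant t = pi/4: a(pi/4) = 0.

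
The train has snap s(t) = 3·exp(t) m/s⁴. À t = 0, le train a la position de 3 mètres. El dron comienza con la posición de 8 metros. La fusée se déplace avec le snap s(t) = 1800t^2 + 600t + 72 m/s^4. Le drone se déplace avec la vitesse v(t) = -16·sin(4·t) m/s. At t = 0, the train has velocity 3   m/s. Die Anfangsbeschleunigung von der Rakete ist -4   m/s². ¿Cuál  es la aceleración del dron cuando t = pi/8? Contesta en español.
Debemos derivar nuestra ecuación de la velocidad v(t) = -16·sin(4·t) 1 vez. Derivando la velocidad, obtenemos la aceleración: a(t) = -64·cos(4·t). De la ecuación de la aceleración a(t) = -64·cos(4·t), sustituimos t = pi/8 para obtener a = 0.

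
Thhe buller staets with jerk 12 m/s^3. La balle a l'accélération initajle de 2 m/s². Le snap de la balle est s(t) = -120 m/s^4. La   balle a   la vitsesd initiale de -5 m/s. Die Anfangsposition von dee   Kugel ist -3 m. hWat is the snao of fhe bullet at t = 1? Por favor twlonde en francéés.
De l'équation du snap s(t) = -120, nous substituons t = 1 pour obtenir s = -120.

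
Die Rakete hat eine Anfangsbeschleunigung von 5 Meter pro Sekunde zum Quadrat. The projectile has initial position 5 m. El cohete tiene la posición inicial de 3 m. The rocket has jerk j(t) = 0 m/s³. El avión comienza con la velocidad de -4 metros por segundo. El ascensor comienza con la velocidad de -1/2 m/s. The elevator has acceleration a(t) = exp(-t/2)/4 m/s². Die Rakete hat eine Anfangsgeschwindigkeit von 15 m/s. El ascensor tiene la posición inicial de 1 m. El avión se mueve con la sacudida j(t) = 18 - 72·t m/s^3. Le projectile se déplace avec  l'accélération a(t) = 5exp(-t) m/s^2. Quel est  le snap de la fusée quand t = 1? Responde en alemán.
Ausgehend von dem Ruck j(t) = 0, nehmen wir 1 Ableitung. Mit d/dt von j(t) finden wir s(t) = 0. Wir haben den Snap s(t) = 0. Durch Einsetzen von t = 1: s(1) = 0.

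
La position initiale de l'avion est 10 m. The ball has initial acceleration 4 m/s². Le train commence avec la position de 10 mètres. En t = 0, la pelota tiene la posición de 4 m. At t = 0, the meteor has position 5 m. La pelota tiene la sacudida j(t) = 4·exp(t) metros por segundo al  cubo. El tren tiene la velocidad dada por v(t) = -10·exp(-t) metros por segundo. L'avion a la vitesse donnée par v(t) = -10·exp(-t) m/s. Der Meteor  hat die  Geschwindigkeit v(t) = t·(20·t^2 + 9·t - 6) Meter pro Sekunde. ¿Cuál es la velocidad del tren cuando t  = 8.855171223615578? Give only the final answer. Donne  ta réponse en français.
La vitesse à t = 8.855171223615578 est v = -0.00142642191080458.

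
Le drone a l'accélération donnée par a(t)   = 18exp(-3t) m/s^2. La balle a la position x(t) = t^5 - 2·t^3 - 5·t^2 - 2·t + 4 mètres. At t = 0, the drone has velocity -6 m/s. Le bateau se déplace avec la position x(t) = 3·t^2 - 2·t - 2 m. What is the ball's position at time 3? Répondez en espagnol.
Usando x(t) = t^5 - 2·t^3 - 5·t^2 - 2·t + 4 y sustituyendo t = 3, encontramos x = 142.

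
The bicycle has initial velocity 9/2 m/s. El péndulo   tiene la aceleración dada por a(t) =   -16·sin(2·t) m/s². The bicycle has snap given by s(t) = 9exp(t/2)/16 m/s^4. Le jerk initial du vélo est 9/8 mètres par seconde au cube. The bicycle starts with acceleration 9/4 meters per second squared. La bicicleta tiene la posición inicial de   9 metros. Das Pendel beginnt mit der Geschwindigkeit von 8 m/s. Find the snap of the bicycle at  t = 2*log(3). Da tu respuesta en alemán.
Aus der Gleichung für den Snap s(t) = 9·exp(t/2)/16, setzen wir t = 2*log(3) ein und erhalten s = 27/16.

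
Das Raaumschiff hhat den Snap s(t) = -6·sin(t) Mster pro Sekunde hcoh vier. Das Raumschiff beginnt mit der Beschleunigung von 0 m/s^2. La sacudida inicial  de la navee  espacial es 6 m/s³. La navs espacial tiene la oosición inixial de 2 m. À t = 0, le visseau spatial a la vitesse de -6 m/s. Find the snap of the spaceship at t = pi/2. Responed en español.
Usando s(t) = -6·sin(t) y sustituyendo t = pi/2, encontramos s = -6.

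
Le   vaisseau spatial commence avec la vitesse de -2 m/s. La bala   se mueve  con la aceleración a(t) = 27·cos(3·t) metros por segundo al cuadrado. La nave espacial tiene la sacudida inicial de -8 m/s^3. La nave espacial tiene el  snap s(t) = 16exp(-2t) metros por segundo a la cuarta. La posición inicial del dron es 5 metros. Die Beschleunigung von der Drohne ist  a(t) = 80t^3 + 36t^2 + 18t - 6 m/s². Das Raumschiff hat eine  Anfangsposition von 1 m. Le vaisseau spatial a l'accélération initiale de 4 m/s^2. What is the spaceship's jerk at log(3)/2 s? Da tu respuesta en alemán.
Um dies zu lösen, müssen wir 1 Stammfunktion unserer Gleichung für den Snap s(t) = 16·exp(-2·t) finden. Mit ∫s(t)dt und Anwendung von j(0) = -8, finden wir j(t) = -8·exp(-2·t). Mit j(t) = -8·exp(-2·t) und Einsetzen von t = log(3)/2, finden wir j = -8/3.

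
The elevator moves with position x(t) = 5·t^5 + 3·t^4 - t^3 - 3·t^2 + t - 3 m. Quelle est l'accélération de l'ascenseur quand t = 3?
Pour résoudre ceci, nous devons prendre 2 dérivées de notre équation de la position x(t) = 5·t^5 + 3·t^4 - t^3 - 3·t^2 + t - 3. La dérivée de la position donne la vitesse: v(t) = 25·t^4 + 12·t^3 - 3·t^2 - 6·t + 1. La dérivée de la vitesse donne l'accélération: a(t) = 100·t^3 + 36·t^2 - 6·t - 6. De l'équation de l'accélération a(t) = 100·t^3 + 36·t^2 - 6·t - 6, nous substituons t = 3 pour obtenir a = 3000.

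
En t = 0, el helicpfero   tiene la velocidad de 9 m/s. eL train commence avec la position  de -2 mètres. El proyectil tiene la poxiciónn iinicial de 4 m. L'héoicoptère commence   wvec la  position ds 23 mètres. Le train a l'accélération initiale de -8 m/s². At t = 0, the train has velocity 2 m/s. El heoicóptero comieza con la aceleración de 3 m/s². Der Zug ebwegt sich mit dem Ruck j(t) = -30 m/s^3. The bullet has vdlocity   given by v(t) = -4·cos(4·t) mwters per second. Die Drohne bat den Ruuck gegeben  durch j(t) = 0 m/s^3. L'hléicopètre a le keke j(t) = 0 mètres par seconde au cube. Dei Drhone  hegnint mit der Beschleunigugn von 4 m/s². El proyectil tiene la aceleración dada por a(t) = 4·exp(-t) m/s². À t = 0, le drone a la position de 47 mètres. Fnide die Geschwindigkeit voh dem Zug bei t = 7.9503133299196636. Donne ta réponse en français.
Nous devons trouver la primitive de notre équation du jerk j(t) = -30 2 fois. En intégrant le jerk et en utilisant la condition initiale a(0) = -8, nous obtenons a(t) = -30·t - 8. L'intégrale de l'accélération est la vitesse. En utilisant v(0) = 2, nous obtenons v(t) = -15·t^2 - 8·t + 2. Nous avons la vitesse v(t) = -15·t^2 - 8·t + 2. En substituant t = 7.9503133299196636: v(7.9503133299196636) = -1009.71473729783.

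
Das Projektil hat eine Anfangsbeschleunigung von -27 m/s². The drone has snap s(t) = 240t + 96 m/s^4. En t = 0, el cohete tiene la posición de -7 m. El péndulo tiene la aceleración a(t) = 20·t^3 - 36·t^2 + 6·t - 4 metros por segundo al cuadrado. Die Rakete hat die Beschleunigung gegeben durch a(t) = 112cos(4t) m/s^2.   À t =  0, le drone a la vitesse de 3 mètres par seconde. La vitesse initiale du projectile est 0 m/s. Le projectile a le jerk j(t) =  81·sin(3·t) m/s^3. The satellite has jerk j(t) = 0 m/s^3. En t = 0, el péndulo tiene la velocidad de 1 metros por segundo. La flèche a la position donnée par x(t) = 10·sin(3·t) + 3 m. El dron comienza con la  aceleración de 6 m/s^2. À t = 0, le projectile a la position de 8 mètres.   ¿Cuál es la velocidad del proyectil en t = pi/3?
Partiendo de la sacudida j(t) = 81·sin(3·t), tomamos 2 integrales. Integrando la sacudida y usando la condición inicial a(0) = -27, obtenemos a(t) = -27·cos(3·t). Integrando la aceleración y usando la condición inicial v(0) = 0, obtenemos v(t) = -9·sin(3·t). Tenemos la velocidad v(t) = -9·sin(3·t). Sustituyendo t = pi/3: v(pi/3) = 0.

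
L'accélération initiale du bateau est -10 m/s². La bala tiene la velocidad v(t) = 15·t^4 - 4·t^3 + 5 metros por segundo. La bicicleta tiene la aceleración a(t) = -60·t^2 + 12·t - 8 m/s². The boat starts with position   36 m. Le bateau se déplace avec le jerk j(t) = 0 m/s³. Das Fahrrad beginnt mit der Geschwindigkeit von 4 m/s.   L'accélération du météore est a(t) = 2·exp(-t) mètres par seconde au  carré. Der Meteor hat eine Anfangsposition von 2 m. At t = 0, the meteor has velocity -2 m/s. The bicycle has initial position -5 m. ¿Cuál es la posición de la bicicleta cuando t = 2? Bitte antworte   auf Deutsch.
Wir müssen die Stammfunktion unserer Gleichung für die Beschleunigung a(t) = -60·t^2 + 12·t - 8 2-mal finden. Das Integral von der Beschleunigung ist die Geschwindigkeit. Mit v(0) = 4 erhalten wir v(t) = -20·t^3 + 6·t^2 - 8·t + 4. Durch Integration von der Geschwindigkeit und Verwendung der Anfangsbedingung x(0) = -5, erhalten wir x(t) = -5·t^4 + 2·t^3 - 4·t^2 + 4·t - 5. Wir haben die Position x(t) = -5·t^4 + 2·t^3 - 4·t^2 + 4·t - 5. Durch Einsetzen von t = 2: x(2) = -77.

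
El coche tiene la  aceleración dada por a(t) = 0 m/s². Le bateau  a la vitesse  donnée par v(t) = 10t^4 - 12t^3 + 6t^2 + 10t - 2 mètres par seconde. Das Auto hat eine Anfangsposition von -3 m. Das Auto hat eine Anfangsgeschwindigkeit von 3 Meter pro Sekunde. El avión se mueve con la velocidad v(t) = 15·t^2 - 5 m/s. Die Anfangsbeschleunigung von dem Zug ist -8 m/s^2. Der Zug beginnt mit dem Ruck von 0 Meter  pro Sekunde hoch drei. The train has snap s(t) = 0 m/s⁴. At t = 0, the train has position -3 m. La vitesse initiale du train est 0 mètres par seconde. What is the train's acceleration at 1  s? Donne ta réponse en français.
Nous devons trouver la primitive de notre équation du snap s(t) = 0 2 fois. La primitive du snap est le jerk. En utilisant j(0) = 0, nous obtenons j(t) = 0. En intégrant le jerk et en utilisant la condition initiale a(0) = -8, nous obtenons a(t) = -8. Nous avons l'accélération a(t) = -8. En substituant t = 1: a(1) = -8.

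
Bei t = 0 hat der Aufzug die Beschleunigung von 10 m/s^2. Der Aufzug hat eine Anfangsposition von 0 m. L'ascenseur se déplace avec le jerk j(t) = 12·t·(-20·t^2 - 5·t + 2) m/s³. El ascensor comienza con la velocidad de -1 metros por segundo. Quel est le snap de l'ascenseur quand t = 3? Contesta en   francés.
Pour résoudre ceci, nous devons prendre 1 dérivée de notre équation du jerk j(t) = 12·t·(-20·t^2 - 5·t + 2). En dérivant le jerk, nous obtenons le snap: s(t) = -240·t^2 + 12·t·(-40·t - 5) - 60·t + 24. De l'équation du snap s(t) = -240·t^2 + 12·t·(-40·t - 5) - 60·t + 24, nous substituons t = 3 pour obtenir s = -6816.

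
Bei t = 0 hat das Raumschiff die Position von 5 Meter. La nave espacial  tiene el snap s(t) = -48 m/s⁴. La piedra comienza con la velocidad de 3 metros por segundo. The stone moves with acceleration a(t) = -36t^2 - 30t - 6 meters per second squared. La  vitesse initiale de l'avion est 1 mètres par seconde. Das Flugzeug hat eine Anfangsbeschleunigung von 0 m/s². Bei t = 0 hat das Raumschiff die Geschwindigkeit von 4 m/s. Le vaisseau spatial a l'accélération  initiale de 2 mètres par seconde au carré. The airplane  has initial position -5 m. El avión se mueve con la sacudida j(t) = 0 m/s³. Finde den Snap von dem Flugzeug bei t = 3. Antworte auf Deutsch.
Ausgehend von dem Ruck j(t) = 0, nehmen wir 1 Ableitung. Mit d/dt von j(t) finden wir s(t) = 0. Aus der Gleichung für den Snap s(t) = 0, setzen wir t = 3 ein und erhalten s = 0.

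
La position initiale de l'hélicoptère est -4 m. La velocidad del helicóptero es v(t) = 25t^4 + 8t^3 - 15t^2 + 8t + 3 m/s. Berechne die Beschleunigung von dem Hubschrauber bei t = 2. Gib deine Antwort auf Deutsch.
Um dies zu lösen, müssen wir 1 Ableitung unserer Gleichung für die Geschwindigkeit v(t) = 25·t^4 + 8·t^3 - 15·t^2 + 8·t + 3 nehmen. Mit d/dt von v(t) finden wir a(t) = 100·t^3 + 24·t^2 - 30·t + 8. Wir haben die Beschleunigung a(t) = 100·t^3 + 24·t^2 - 30·t + 8. Durch Einsetzen von t = 2: a(2) = 844.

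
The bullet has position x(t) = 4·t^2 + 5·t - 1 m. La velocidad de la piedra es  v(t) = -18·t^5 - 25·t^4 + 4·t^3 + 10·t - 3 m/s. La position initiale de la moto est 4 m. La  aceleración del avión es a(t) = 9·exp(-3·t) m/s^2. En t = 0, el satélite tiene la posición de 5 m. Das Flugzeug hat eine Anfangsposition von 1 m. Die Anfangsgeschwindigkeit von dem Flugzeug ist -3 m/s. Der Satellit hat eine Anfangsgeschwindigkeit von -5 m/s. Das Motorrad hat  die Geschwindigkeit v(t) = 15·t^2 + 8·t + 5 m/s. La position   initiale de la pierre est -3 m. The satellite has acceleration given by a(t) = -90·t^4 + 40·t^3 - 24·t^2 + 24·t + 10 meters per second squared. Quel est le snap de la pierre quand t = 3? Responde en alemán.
Ausgehend von der Geschwindigkeit v(t) = -18·t^5 - 25·t^4 + 4·t^3 + 10·t - 3, nehmen wir 3 Ableitungen. Die Ableitung von der Geschwindigkeit ergibt die Beschleunigung: a(t) = -90·t^4 - 100·t^3 + 12·t^2 + 10. Die Ableitung von der Beschleunigung ergibt den Ruck: j(t) = -360·t^3 - 300·t^2 + 24·t. Durch Ableiten von dem Ruck erhalten wir den Snap: s(t) = -1080·t^2 - 600·t + 24. Mit s(t) = -1080·t^2 - 600·t + 24 und Einsetzen von t = 3, finden wir s = -11496.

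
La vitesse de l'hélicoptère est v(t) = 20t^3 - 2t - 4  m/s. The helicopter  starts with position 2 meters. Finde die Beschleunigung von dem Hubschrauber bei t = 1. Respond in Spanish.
Debemos derivar nuestra ecuación de la velocidad v(t) = 20·t^3 - 2·t - 4 1 vez. La derivada de la velocidad da la aceleración: a(t) = 60·t^2 - 2. De la ecuación de la aceleración a(t) = 60·t^2 - 2, sustituimos t = 1 para obtener a = 58.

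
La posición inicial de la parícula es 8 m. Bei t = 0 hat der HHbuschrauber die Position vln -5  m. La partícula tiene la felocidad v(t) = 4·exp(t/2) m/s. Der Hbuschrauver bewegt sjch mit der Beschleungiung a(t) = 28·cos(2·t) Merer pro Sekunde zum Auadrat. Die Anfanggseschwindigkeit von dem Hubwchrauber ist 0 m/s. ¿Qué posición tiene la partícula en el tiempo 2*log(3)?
Debemos encontrar la integral de nuestra ecuación de la velocidad v(t) = 4·exp(t/2) 1 vez. La integral de la velocidad es la posición. Usando x(0) = 8, obtenemos x(t) = 8·exp(t/2). Tenemos la posición x(t) = 8·exp(t/2). Sustituyendo t = 2*log(3): x(2*log(3)) = 24.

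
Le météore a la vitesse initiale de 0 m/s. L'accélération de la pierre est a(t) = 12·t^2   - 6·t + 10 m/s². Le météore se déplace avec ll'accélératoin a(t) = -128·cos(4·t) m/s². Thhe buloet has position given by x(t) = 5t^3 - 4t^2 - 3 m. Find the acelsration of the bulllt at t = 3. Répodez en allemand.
Wir müssen unsere Gleichung für die Position x(t) = 5·t^3 - 4·t^2 - 3 2-mal ableiten. Mit d/dt von x(t) finden wir v(t) = 15·t^2 - 8·t. Mit d/dt von v(t) finden wir a(t) = 30·t - 8. Wir haben die Beschleunigung a(t) = 30·t - 8. Durch Einsetzen von t = 3: a(3) = 82.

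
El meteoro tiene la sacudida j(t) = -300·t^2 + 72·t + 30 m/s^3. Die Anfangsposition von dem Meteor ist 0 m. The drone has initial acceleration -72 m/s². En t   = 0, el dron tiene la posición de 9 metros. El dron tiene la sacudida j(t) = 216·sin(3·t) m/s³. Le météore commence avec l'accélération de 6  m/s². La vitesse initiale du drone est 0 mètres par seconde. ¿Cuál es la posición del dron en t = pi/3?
Partiendo de la sacudida j(t) = 216·sin(3·t), tomamos 3 antiderivadas. La integral de la sacudida, con a(0) = -72, da la aceleración: a(t) = -72·cos(3·t). Integrando la aceleración y usando la condición inicial v(0) = 0, obtenemos v(t) = -24·sin(3·t). Integrando la velocidad y usando la condición inicial x(0) = 9, obtenemos x(t) = 8·cos(3·t) + 1. Tenemos la posición x(t) = 8·cos(3·t) + 1. Sustituyendo t = pi/3: x(pi/3) = -7.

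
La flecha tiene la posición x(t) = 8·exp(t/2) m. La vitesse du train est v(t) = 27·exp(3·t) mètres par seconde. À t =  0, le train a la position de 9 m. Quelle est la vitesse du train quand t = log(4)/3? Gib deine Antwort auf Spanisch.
Usando v(t) = 27·exp(3·t) y sustituyendo t = log(4)/3, encontramos v = 108.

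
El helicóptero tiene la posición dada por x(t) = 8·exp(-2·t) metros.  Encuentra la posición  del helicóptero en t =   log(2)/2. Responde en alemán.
Mit x(t) = 8·exp(-2·t) und Einsetzen von t = log(2)/2, finden wir x = 4.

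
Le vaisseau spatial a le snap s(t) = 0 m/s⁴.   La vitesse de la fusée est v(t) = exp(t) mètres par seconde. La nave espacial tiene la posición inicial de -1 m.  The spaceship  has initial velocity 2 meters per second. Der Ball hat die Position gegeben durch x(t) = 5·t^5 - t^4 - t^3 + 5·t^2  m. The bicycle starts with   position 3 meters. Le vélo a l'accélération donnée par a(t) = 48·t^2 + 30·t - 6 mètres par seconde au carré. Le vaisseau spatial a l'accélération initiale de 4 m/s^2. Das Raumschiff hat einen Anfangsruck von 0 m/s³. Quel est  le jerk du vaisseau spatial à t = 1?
Pour résoudre ceci, nous devons prendre 1 primitive de notre équation du snap s(t) = 0. L'intégrale du snap est le jerk. En utilisant j(0) = 0, nous obtenons j(t) = 0. De l'équation du jerk j(t) = 0, nous substituons t = 1 pour obtenir j = 0.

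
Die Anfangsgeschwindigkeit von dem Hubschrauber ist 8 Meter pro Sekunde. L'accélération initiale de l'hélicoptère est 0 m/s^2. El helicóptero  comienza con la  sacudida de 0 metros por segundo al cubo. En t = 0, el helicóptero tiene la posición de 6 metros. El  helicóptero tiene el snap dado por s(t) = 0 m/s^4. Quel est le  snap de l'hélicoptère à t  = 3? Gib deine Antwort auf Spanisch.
De la ecuación del snap s(t) = 0, sustituimos t = 3 para obtener s = 0.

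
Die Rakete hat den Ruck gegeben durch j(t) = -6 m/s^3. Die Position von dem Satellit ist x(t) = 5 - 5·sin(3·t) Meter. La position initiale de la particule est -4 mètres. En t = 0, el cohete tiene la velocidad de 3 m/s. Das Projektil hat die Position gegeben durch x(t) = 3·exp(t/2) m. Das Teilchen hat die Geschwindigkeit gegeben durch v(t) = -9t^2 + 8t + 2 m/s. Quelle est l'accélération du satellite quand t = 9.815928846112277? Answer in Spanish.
Debemos derivar nuestra ecuación de la posición x(t) = 5 - 5·sin(3·t) 2 veces. La derivada de la posición da la velocidad: v(t) = -15·cos(3·t). Derivando la velocidad, obtenemos la aceleración: a(t) = 45·sin(3·t). De la ecuación de la aceleración a(t) = 45·sin(3·t), sustituimos t = 9.815928846112277 para obtener a = -41.4941474957768.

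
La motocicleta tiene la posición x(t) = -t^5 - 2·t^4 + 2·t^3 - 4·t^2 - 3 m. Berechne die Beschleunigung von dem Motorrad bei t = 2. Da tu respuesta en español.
Para resolver esto, necesitamos tomar 2 derivadas de nuestra ecuación de la posición x(t) = -t^5 - 2·t^4 + 2·t^3 - 4·t^2 - 3. Tomando d/dt de x(t), encontramos v(t) = -5·t^4 - 8·t^3 + 6·t^2 - 8·t. La derivada de la velocidad da la aceleración: a(t) = -20·t^3 - 24·t^2 + 12·t - 8. Tenemos la aceleración a(t) = -20·t^3 - 24·t^2 + 12·t - 8. Sustituyendo t = 2: a(2) = -240.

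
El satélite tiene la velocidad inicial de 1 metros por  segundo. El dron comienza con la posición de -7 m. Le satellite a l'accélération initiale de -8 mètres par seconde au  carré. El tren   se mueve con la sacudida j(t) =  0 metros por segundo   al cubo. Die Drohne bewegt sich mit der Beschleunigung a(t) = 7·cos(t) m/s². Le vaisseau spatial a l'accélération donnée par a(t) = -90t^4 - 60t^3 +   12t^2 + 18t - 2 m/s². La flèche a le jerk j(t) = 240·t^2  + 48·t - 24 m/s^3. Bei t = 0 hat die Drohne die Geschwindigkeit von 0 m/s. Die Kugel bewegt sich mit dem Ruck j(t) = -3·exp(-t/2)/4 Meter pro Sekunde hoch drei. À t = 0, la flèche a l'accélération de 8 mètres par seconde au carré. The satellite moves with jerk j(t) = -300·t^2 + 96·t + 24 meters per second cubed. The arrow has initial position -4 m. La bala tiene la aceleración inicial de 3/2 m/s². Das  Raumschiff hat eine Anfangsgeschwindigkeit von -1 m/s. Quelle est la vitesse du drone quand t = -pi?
Nous devons intégrer notre équation de l'accélération a(t) = 7·cos(t) 1 fois. En prenant ∫a(t)dt et en appliquant v(0) = 0, nous trouvons v(t) = 7·sin(t). De l'équation de la vitesse v(t) = 7·sin(t), nous substituons t = -pi pour obtenir v = 0.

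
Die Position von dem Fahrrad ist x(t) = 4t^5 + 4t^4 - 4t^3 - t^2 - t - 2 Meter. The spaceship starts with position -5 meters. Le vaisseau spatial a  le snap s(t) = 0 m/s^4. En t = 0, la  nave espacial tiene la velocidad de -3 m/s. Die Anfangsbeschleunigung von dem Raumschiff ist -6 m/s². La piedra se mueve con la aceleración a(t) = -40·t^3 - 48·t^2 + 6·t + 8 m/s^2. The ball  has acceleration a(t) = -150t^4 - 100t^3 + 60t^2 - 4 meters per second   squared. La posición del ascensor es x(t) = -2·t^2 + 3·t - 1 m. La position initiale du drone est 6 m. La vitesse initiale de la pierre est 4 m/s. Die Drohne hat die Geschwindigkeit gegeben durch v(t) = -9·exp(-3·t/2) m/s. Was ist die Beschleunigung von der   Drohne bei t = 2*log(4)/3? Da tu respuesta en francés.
Nous devons dériver notre équation de la vitesse v(t) = -9·exp(-3·t/2) 1 fois. En dérivant la vitesse, nous obtenons l'accélération: a(t) = 27·exp(-3·t/2)/2. En utilisant a(t) = 27·exp(-3·t/2)/2 et en substituant t = 2*log(4)/3, nous trouvons a = 27/8.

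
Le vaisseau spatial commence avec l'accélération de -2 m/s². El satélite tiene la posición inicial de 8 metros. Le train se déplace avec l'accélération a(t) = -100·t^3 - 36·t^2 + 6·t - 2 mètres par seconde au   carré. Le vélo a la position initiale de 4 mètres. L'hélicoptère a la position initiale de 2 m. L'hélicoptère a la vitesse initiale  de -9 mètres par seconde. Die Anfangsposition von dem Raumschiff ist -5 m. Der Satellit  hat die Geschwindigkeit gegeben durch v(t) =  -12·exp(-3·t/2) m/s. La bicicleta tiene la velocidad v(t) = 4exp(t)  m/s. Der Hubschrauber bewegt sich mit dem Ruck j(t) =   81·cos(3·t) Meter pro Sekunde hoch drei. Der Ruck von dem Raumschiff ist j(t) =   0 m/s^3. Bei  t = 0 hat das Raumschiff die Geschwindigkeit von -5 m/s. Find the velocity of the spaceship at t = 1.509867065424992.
Starting from jerk j(t) = 0, we take 2 integrals. Taking ∫j(t)dt and applying a(0) = -2, we find a(t) = -2. The antiderivative of acceleration is velocity. Using v(0) = -5, we get v(t) = -2·t - 5. From the given velocity equation v(t) = -2·t - 5, we substitute t = 1.509867065424992 to get v = -8.01973413084998.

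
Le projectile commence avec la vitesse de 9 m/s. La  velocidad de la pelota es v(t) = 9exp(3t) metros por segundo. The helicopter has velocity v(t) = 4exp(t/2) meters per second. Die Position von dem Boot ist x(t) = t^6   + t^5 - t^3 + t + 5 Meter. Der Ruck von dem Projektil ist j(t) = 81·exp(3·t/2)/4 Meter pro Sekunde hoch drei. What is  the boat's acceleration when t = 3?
We must differentiate our position equation x(t) = t^6 + t^5 - t^3 + t + 5 2 times. Taking d/dt of x(t), we find v(t) = 6·t^5 + 5·t^4 - 3·t^2 + 1. Taking d/dt of v(t), we find a(t) = 30·t^4 + 20·t^3 - 6·t. From the given acceleration equation a(t) = 30·t^4 + 20·t^3 - 6·t, we substitute t = 3 to get a = 2952.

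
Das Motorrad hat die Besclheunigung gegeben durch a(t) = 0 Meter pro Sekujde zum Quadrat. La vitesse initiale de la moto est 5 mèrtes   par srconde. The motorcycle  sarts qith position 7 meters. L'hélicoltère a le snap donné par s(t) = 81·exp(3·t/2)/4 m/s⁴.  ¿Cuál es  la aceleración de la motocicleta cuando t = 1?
Tenemos la aceleración a(t) = 0. Sustituyendo t = 1: a(1) = 0.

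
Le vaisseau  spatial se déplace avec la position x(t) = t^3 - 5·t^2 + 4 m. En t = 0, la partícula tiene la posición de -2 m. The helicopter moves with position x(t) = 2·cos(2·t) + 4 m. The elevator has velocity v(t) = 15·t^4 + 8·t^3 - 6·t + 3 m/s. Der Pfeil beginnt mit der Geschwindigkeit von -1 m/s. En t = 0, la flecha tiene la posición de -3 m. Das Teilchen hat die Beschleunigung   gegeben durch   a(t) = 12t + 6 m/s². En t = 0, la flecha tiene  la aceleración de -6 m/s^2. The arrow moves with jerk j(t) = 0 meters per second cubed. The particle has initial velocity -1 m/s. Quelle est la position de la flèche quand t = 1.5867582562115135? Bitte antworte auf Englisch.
To find the answer, we compute 3 antiderivatives of j(t) = 0. The integral of jerk is acceleration. Using a(0) = -6, we get a(t) = -6. Taking ∫a(t)dt and applying v(0) = -1, we find v(t) = -6·t - 1. Integrating velocity and using the initial condition x(0) = -3, we get x(t) = -3·t^2 - t - 3. Using x(t) = -3·t^2 - t - 3 and substituting t = 1.5867582562115135, we find x = -12.1401635471777.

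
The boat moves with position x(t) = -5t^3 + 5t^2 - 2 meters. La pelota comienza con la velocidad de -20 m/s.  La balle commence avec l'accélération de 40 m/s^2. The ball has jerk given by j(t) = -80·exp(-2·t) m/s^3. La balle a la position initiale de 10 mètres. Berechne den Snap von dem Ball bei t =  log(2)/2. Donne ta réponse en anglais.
Starting from jerk j(t) = -80·exp(-2·t), we take 1 derivative. Taking d/dt of j(t), we find s(t) = 160·exp(-2·t). Using s(t) = 160·exp(-2·t) and substituting t = log(2)/2, we find s = 80.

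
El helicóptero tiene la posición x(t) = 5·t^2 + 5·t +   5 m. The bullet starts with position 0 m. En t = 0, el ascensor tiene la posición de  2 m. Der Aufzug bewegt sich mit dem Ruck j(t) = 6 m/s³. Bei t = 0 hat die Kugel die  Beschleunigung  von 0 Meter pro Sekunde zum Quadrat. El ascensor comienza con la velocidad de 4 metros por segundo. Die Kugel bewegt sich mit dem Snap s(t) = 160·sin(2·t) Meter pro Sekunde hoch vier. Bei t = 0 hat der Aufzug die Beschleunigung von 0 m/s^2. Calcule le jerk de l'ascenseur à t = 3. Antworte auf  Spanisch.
Usando j(t) = 6 y sustituyendo t = 3, encontramos j = 6.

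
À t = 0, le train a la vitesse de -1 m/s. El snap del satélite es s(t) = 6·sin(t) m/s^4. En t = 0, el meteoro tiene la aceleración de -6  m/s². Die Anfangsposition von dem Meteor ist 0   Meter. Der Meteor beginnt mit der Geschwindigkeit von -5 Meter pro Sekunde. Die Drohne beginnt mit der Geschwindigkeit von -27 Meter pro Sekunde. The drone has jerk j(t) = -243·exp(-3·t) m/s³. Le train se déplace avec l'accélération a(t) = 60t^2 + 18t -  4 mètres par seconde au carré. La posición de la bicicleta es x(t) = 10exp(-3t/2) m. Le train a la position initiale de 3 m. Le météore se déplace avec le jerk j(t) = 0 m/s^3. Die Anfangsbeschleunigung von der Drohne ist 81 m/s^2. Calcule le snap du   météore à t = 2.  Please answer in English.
Starting from jerk j(t) = 0, we take 1 derivative. The derivative of jerk gives snap: s(t) = 0. Using s(t) = 0 and substituting t = 2, we find s = 0.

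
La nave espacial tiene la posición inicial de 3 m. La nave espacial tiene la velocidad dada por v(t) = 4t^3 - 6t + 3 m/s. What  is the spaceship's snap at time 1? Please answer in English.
Starting from velocity v(t) = 4·t^3 - 6·t + 3, we take 3 derivatives. The derivative of velocity gives acceleration: a(t) = 12·t^2 - 6. Differentiating acceleration, we get jerk: j(t) = 24·t. Differentiating jerk, we get snap: s(t) = 24. From the given snap equation s(t) = 24, we substitute t = 1 to get s = 24.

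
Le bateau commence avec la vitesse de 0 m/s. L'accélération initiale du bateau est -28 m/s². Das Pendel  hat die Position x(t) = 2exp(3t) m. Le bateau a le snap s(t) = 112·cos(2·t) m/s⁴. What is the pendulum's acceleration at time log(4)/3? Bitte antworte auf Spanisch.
Debemos derivar nuestra ecuación de la posición x(t) = 2·exp(3·t) 2 veces. La derivada de la posición da la velocidad: v(t) = 6·exp(3·t). Tomando d/dt de v(t), encontramos a(t) = 18·exp(3·t). Tenemos la aceleración a(t) = 18·exp(3·t). Sustituyendo t = log(4)/3: a(log(4)/3) = 72.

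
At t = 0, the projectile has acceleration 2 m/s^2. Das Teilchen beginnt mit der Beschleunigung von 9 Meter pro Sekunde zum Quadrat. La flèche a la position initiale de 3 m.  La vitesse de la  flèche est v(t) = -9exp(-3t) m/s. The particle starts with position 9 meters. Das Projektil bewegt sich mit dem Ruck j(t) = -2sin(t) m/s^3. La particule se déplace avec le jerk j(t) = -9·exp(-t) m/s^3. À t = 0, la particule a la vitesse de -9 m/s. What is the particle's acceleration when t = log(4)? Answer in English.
Starting from jerk j(t) = -9·exp(-t), we take 1 antiderivative. Taking ∫j(t)dt and applying a(0) = 9, we find a(t) = 9·exp(-t). Using a(t) = 9·exp(-t) and substituting t = log(4), we find a = 9/4.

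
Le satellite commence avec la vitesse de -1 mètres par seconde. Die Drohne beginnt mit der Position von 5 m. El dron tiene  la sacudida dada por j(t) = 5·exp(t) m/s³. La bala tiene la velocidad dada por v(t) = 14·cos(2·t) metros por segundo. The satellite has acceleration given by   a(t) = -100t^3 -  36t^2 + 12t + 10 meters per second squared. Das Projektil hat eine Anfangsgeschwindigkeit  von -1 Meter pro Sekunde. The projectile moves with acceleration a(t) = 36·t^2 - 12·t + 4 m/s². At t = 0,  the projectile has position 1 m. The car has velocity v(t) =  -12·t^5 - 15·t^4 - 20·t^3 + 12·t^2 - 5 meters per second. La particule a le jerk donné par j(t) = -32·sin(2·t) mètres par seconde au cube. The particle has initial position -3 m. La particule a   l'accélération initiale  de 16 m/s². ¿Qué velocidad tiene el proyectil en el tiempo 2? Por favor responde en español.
Necesitamos integrar nuestra ecuación de la aceleración a(t) = 36·t^2 - 12·t + 4 1 vez. Integrando la aceleración y usando la condición inicial v(0) = -1, obtenemos v(t) = 12·t^3 - 6·t^2 + 4·t - 1. Tenemos la velocidad v(t) = 12·t^3 - 6·t^2 + 4·t - 1. Sustituyendo t = 2: v(2) = 79.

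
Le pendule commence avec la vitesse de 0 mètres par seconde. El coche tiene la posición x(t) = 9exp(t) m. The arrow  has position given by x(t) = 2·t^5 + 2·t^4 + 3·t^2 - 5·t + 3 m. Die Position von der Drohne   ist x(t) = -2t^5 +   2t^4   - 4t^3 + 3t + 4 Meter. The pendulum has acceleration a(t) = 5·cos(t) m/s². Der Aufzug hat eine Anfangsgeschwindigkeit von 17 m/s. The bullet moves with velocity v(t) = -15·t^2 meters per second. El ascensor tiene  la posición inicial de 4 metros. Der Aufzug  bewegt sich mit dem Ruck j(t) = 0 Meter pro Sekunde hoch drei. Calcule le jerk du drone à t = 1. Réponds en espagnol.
Para resolver esto, necesitamos tomar 3 derivadas de nuestra ecuación de la posición x(t) = -2·t^5 + 2·t^4 - 4·t^3 + 3·t + 4. Tomando d/dt de x(t), encontramos v(t) = -10·t^4 + 8·t^3 - 12·t^2 + 3. La derivada de la velocidad da la aceleración: a(t) = -40·t^3 + 24·t^2 - 24·t. Tomando d/dt de a(t), encontramos j(t) = -120·t^2 + 48·t - 24. Tenemos la sacudida j(t) = -120·t^2 + 48·t - 24. Sustituyendo t = 1: j(1) = -96.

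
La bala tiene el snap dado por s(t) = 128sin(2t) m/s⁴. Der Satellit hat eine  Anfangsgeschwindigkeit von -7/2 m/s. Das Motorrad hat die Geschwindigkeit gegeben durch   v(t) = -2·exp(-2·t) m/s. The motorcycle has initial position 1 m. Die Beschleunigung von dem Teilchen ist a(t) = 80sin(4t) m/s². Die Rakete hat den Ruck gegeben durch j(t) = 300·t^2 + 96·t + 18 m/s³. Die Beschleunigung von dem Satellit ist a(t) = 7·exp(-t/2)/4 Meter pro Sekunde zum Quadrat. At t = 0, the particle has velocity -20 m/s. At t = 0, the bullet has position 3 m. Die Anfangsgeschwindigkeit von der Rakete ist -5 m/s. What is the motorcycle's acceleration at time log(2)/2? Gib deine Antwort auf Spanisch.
Debemos derivar nuestra ecuación de la velocidad v(t) = -2·exp(-2·t) 1 vez. La derivada de la velocidad da la aceleración: a(t) = 4·exp(-2·t). Usando a(t) = 4·exp(-2·t) y sustituyendo t = log(2)/2, encontramos a = 2.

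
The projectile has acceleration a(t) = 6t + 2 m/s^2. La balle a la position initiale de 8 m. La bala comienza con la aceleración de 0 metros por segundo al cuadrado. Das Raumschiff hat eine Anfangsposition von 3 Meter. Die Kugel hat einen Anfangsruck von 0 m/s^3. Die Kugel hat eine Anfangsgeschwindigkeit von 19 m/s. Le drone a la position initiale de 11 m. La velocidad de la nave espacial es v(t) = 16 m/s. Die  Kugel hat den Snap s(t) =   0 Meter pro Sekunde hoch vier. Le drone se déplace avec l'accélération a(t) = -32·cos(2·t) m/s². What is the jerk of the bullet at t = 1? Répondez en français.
Nous devons intégrer notre équation du snap s(t) = 0 1 fois. En prenant ∫s(t)dt et en appliquant j(0) = 0, nous trouvons j(t) = 0. De l'équation du jerk j(t) = 0, nous substituons t = 1 pour obtenir j = 0.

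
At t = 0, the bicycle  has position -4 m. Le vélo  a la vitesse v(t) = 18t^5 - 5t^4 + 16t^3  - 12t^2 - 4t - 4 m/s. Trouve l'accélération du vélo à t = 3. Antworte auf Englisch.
To solve this, we need to take 1 derivative of our velocity equation v(t) = 18·t^5 - 5·t^4 + 16·t^3 - 12·t^2 - 4·t - 4. Differentiating velocity, we get acceleration: a(t) = 90·t^4 - 20·t^3 + 48·t^2 - 24·t - 4. From the given acceleration equation a(t) = 90·t^4 - 20·t^3 + 48·t^2 - 24·t - 4, we substitute t = 3 to get a = 7106.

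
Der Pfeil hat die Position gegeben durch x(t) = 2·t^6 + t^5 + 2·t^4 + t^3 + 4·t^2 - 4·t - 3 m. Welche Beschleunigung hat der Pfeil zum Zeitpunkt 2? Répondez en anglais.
Starting from position x(t) = 2·t^6 + t^5 + 2·t^4 + t^3 + 4·t^2 - 4·t - 3, we take 2 derivatives. Differentiating position, we get velocity: v(t) = 12·t^5 + 5·t^4 + 8·t^3 + 3·t^2 + 8·t - 4. The derivative of velocity gives acceleration: a(t) = 60·t^4 + 20·t^3 + 24·t^2 + 6·t + 8. We have acceleration a(t) = 60·t^4 + 20·t^3 + 24·t^2 + 6·t + 8. Substituting t = 2: a(2) = 1236.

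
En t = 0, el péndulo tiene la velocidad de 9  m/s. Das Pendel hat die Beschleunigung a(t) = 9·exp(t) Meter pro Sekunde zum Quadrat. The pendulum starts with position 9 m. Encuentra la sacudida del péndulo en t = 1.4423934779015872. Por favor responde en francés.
Nous devons dériver notre équation de l'accélération a(t) = 9·exp(t) 1 fois. En prenant d/dt de a(t), nous trouvons j(t) = 9·exp(t). En utilisant j(t) = 9·exp(t) et en substituant t = 1.4423934779015872, nous trouvons j = 38.0772905259786.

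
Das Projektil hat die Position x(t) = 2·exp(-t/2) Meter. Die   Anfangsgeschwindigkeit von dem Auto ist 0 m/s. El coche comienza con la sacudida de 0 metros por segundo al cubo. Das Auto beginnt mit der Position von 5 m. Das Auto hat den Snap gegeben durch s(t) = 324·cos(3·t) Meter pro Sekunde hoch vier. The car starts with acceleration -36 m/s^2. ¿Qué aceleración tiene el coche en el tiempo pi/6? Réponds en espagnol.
Necesitamos integrar nuestra ecuación del snap s(t) = 324·cos(3·t) 2 veces. La integral del snap es la sacudida. Usando j(0) = 0, obtenemos j(t) = 108·sin(3·t). La antiderivada de la sacudida, con a(0) = -36, da la aceleración: a(t) = -36·cos(3·t). Tenemos la aceleración a(t) = -36·cos(3·t). Sustituyendo t = pi/6: a(pi/6) = 0.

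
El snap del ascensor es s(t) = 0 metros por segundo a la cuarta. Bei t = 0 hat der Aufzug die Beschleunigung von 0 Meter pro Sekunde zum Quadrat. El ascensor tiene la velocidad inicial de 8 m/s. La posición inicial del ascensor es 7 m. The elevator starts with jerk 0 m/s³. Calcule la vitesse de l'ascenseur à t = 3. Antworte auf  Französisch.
Nous devons intégrer notre équation du snap s(t) = 0 3 fois. En intégrant le snap et en utilisant la condition initiale j(0) = 0, nous obtenons j(t) = 0. En intégrant le jerk et en utilisant la condition initiale a(0) = 0, nous obtenons a(t) = 0. En intégrant l'accélération et en utilisant la condition initiale v(0) = 8, nous obtenons v(t) = 8. Nous avons la vitesse v(t) = 8. En substituant t = 3: v(3) = 8.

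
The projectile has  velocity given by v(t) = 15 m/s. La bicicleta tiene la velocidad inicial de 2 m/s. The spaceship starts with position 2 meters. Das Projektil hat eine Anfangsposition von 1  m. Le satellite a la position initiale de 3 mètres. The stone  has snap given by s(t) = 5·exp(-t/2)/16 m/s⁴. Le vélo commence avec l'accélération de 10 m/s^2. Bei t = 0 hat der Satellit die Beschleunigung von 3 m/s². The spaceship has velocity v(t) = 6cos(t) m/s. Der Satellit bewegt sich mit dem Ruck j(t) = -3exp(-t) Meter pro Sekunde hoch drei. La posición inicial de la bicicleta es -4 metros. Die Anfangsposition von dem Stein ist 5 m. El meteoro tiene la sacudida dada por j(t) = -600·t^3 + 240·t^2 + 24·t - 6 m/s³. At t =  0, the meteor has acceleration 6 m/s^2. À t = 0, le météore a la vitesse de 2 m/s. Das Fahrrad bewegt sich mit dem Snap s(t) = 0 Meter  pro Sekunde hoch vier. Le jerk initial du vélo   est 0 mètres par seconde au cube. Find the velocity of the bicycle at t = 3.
We must find the integral of our snap equation s(t) = 0 3 times. Finding the integral of s(t) and using j(0) = 0: j(t) = 0. The integral of jerk, with a(0) = 10, gives acceleration: a(t) = 10. Finding the integral of a(t) and using v(0) = 2: v(t) = 10·t + 2. We have velocity v(t) = 10·t + 2. Substituting t = 3: v(3) = 32.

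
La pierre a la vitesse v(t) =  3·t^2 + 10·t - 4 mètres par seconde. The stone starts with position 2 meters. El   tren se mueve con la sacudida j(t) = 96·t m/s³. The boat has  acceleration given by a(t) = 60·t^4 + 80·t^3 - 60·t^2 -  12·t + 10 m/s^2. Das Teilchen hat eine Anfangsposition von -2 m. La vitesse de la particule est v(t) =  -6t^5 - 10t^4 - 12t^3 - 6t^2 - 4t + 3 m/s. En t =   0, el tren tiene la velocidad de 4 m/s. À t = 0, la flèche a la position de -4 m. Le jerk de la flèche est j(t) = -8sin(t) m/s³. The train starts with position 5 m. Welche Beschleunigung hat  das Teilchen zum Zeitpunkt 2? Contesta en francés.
Nous devons dériver notre équation de la vitesse v(t) = -6·t^5 - 10·t^4 - 12·t^3 - 6·t^2 - 4·t + 3 1 fois. En dérivant la vitesse, nous obtenons l'accélération: a(t) = -30·t^4 - 40·t^3 - 36·t^2 - 12·t - 4. De l'équation de l'accélération a(t) = -30·t^4 - 40·t^3 - 36·t^2 - 12·t - 4, nous substituons t = 2 pour obtenir a = -972.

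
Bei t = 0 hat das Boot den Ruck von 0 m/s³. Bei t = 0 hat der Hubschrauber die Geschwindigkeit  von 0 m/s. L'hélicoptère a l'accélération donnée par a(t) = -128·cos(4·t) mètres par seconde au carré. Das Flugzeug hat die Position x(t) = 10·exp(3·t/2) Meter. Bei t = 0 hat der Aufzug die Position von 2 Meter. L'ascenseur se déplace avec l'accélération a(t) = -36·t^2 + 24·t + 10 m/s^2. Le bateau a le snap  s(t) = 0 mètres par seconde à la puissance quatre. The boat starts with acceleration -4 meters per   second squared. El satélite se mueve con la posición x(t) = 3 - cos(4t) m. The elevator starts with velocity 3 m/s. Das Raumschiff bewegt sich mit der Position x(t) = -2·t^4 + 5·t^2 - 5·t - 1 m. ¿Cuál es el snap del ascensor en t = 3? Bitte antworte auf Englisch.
To solve this, we need to take 2 derivatives of our acceleration equation a(t) = -36·t^2 + 24·t + 10. Taking d/dt of a(t), we find j(t) = 24 - 72·t. Taking d/dt of j(t), we find s(t) = -72. We have snap s(t) = -72. Substituting t = 3: s(3) = -72.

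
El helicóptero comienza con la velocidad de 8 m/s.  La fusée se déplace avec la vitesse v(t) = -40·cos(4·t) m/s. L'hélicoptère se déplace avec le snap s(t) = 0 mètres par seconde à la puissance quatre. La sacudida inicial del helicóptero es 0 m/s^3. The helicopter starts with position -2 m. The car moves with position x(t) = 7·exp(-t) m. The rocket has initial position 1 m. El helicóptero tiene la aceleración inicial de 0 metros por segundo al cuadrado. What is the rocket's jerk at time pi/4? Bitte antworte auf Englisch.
Starting from velocity v(t) = -40·cos(4·t), we take 2 derivatives. Differentiating velocity, we get acceleration: a(t) = 160·sin(4·t). Taking d/dt of a(t), we find j(t) = 640·cos(4·t). Using j(t) = 640·cos(4·t) and substituting t = pi/4, we find j = -640.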